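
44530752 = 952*46776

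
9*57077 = 513693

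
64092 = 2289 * 28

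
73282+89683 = 162965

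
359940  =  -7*( - 51420)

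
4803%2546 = 2257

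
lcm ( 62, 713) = 1426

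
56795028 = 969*58612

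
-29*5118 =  - 148422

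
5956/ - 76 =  - 79+12/19 = -  78.37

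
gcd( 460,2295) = 5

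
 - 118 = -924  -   - 806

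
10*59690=596900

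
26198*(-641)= - 16792918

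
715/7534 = 715/7534  =  0.09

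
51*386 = 19686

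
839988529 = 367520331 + 472468198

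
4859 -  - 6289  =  11148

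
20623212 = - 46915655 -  - 67538867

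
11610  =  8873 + 2737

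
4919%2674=2245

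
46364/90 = 23182/45 = 515.16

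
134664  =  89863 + 44801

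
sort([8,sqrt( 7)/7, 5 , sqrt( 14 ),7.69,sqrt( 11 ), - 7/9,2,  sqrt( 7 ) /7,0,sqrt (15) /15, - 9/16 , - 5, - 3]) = [- 5, - 3, - 7/9, - 9/16, 0, sqrt(15)/15,  sqrt( 7)/7 , sqrt( 7)/7,2, sqrt( 11),  sqrt( 14), 5,7.69, 8]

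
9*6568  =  59112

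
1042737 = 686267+356470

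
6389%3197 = 3192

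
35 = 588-553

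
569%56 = 9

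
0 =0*38782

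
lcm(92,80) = 1840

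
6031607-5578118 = 453489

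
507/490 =507/490 = 1.03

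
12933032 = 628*20594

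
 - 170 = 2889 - 3059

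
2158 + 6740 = 8898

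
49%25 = 24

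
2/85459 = 2/85459=0.00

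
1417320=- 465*( - 3048)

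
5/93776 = 5/93776 = 0.00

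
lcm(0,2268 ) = 0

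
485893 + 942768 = 1428661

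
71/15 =71/15= 4.73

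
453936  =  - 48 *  ( - 9457)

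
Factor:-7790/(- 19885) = 2^1*19^1*97^ (-1) = 38/97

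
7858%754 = 318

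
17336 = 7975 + 9361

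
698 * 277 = 193346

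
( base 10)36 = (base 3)1100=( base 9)40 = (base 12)30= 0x24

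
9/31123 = 9/31123 = 0.00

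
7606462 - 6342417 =1264045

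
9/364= 9/364 = 0.02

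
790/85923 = 790/85923 = 0.01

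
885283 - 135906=749377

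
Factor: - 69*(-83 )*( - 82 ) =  - 469614 = - 2^1*3^1*23^1*41^1*83^1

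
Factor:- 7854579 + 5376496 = -2478083^1 = - 2478083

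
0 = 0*41255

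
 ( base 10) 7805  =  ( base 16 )1e7d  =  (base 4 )1321331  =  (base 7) 31520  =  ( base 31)83o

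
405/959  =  405/959 = 0.42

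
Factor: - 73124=  -  2^2*101^1*181^1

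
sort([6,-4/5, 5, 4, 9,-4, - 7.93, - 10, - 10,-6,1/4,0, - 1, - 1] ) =[- 10, - 10, - 7.93, - 6, -4 , -1, - 1, - 4/5,0, 1/4,4, 5,6, 9]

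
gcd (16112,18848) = 304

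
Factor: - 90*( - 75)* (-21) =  - 141750 = - 2^1*3^4*5^3*7^1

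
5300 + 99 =5399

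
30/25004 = 15/12502 = 0.00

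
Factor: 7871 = 17^1*463^1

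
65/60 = 13/12 = 1.08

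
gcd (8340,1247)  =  1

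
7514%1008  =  458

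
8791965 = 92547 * 95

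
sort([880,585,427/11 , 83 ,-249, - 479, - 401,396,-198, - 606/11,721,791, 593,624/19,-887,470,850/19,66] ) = [ - 887, - 479,  -  401,  -  249, - 198, - 606/11 , 624/19,427/11,850/19,66,83,396,  470,585,  593, 721, 791,  880] 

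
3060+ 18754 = 21814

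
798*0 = 0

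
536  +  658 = 1194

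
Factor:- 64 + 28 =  - 2^2*3^2 = - 36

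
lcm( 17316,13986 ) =363636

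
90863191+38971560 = 129834751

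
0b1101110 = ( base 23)4I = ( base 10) 110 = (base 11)A0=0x6e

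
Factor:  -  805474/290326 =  - 402737/145163 = - 17^( - 1) *67^1*6011^1*8539^ ( - 1)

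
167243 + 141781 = 309024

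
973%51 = 4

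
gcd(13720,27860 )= 140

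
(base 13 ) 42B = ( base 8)1311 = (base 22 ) 1a9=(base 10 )713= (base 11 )599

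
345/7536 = 115/2512 = 0.05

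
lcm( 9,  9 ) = 9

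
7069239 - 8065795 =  - 996556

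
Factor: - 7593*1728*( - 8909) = 2^6*3^4 * 59^1*151^1*2531^1 = 116892351936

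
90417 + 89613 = 180030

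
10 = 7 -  - 3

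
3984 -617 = 3367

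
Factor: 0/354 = 0^1 = 0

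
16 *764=12224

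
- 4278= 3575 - 7853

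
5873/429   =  5873/429  =  13.69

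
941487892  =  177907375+763580517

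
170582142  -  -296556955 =467139097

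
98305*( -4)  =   - 393220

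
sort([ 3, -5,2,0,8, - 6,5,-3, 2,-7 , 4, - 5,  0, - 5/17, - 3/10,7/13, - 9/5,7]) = [ - 7,- 6, - 5, - 5, - 3, - 9/5, - 3/10, - 5/17, 0 , 0, 7/13,2,  2, 3 , 4,  5,7,8]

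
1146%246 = 162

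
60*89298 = 5357880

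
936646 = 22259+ 914387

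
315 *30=9450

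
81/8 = 81/8 = 10.12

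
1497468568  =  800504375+696964193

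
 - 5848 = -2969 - 2879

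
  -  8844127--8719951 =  - 124176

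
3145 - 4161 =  - 1016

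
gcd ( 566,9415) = 1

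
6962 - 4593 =2369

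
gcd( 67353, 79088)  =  1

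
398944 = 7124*56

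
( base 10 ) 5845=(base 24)A3D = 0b1011011010101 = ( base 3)22000111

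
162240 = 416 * 390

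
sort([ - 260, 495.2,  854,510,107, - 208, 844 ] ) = [ - 260,-208,107, 495.2,  510 , 844,854]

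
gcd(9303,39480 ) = 21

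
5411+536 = 5947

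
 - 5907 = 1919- 7826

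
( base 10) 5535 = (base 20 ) dgf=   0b1010110011111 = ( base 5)134120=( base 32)5CV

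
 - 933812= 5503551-6437363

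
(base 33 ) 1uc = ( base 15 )946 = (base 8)4053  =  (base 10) 2091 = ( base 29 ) 2e3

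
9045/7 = 1292 + 1/7 = 1292.14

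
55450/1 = 55450 = 55450.00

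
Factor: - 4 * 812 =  - 3248=- 2^4 * 7^1* 29^1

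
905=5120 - 4215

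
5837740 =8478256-2640516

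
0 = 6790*0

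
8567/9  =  951 +8/9 =951.89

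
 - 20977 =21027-42004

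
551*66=36366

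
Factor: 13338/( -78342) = -3^2*11^(-1 )*  13^1*19^1*1187^(  -  1) = - 2223/13057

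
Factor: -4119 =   -  3^1* 1373^1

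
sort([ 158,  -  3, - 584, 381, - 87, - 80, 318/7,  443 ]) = [ - 584,-87, - 80,-3, 318/7,158,381,  443 ]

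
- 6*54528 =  - 327168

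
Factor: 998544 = 2^4 *3^1 *71^1*293^1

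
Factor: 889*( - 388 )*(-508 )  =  175225456 = 2^4 * 7^1 * 97^1* 127^2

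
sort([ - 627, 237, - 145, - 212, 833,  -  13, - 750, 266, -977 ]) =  [-977, - 750,- 627,-212,-145, - 13 , 237,  266, 833] 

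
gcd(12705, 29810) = 55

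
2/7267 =2/7267 = 0.00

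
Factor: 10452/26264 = 39/98 = 2^( - 1)*3^1*7^( - 2)*13^1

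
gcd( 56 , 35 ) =7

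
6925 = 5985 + 940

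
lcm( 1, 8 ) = 8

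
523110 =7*74730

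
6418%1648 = 1474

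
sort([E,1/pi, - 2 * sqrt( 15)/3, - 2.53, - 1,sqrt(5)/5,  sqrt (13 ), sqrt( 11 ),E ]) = [ - 2*sqrt( 15) /3,-2.53, - 1,1/pi, sqrt( 5)/5,E,E, sqrt( 11 ),sqrt ( 13 ) ]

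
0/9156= 0 = 0.00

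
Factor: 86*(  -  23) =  - 2^1*23^1*43^1 = - 1978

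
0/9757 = 0 = 0.00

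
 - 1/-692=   1/692 = 0.00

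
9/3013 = 9/3013 = 0.00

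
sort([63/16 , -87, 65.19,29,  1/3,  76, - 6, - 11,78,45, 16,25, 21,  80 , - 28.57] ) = [ - 87, - 28.57, - 11, - 6,1/3, 63/16, 16, 21, 25, 29, 45, 65.19, 76,  78, 80]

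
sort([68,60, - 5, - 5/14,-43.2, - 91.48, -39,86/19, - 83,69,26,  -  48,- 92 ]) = [ - 92,-91.48, - 83, - 48 , - 43.2, - 39, - 5,-5/14,86/19 , 26 , 60,68 , 69]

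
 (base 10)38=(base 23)1F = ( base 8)46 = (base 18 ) 22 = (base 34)14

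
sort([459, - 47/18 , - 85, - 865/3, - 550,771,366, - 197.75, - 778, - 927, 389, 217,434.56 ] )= [  -  927, -778, - 550,  -  865/3, - 197.75, - 85, - 47/18,217,366,389,434.56,459,771 ] 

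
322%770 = 322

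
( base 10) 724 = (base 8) 1324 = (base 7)2053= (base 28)PO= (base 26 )11M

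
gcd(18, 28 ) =2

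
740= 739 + 1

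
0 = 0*20225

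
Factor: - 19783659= -3^1*7^1*942079^1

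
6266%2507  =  1252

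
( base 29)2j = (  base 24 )35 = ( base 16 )4d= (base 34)29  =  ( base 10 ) 77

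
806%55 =36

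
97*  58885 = 5711845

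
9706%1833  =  541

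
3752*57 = 213864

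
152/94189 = 152/94189= 0.00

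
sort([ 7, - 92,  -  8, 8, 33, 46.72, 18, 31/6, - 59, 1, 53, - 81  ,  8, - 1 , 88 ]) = [ - 92, - 81, - 59, - 8, - 1,1, 31/6, 7 , 8,8, 18,33, 46.72, 53, 88]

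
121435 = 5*24287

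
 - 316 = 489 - 805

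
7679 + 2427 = 10106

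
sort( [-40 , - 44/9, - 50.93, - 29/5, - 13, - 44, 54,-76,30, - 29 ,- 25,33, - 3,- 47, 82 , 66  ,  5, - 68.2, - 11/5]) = [ - 76 ,-68.2,-50.93, - 47, -44,-40, - 29, - 25 , - 13, - 29/5,-44/9, - 3, - 11/5, 5, 30,33, 54,66 , 82] 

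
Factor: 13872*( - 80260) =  - 2^6 * 3^1*5^1*17^2*4013^1=- 1113366720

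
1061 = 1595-534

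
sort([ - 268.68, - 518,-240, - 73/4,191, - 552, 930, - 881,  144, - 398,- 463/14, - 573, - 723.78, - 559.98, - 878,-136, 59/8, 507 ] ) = [ - 881,-878, - 723.78, - 573, - 559.98,-552, - 518, - 398, - 268.68,-240 , - 136, - 463/14, - 73/4, 59/8, 144,191 , 507,930 ] 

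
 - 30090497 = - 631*47687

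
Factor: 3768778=2^1*13^1*  43^1*3371^1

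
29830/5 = 5966 = 5966.00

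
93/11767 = 93/11767 = 0.01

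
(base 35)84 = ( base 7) 554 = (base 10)284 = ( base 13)18B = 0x11c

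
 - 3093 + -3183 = - 6276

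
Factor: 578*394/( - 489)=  - 227732/489 = - 2^2*3^( - 1)*17^2*163^(-1 )*197^1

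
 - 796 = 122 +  - 918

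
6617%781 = 369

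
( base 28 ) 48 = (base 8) 170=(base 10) 120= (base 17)71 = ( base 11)AA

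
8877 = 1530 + 7347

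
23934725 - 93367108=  - 69432383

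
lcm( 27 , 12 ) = 108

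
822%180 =102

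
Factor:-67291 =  - 7^1 * 9613^1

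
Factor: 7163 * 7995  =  57268185 = 3^1*5^1*13^2*19^1*29^1*41^1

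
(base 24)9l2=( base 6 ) 42202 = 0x163A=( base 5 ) 140230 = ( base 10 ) 5690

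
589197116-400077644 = 189119472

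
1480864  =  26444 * 56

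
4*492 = 1968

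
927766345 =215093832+712672513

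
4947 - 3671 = 1276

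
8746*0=0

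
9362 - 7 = 9355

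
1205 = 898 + 307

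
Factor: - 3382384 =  - 2^4*179^1*1181^1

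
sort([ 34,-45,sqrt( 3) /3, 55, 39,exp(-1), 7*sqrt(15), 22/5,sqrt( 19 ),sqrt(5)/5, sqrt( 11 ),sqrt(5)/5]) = [  -  45,  exp( - 1 ),sqrt( 5 )/5 , sqrt( 5)/5 , sqrt( 3) /3 , sqrt(11), sqrt( 19),22/5,  7*sqrt(15 ), 34, 39,55 ] 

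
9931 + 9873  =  19804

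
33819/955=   35+ 394/955 = 35.41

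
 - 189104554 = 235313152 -424417706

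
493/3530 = 493/3530 =0.14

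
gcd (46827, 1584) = 99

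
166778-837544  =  - 670766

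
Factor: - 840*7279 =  -6114360 = -2^3*3^1*5^1*7^1*29^1*251^1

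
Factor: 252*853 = 214956 = 2^2  *3^2*7^1 * 853^1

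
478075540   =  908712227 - 430636687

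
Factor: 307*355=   108985 = 5^1*71^1*307^1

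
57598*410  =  23615180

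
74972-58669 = 16303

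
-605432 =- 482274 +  - 123158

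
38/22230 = 1/585 = 0.00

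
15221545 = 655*23239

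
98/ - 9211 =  - 98/9211 = - 0.01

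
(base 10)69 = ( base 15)49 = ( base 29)2B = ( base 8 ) 105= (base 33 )23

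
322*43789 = 14100058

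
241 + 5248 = 5489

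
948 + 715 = 1663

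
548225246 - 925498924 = -377273678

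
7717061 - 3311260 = 4405801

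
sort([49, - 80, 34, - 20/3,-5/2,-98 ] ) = [ - 98,- 80,  -  20/3,-5/2,34,49 ] 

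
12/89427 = 4/29809  =  0.00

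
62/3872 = 31/1936 = 0.02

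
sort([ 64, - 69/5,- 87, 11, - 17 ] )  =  [ - 87,-17, - 69/5,11,64]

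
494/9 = 494/9 = 54.89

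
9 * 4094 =36846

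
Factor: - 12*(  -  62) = 744= 2^3*3^1*31^1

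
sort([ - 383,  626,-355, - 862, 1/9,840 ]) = [-862,-383,-355, 1/9, 626 , 840 ]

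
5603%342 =131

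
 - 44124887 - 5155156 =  - 49280043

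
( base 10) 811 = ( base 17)2DC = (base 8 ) 1453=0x32B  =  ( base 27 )131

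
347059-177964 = 169095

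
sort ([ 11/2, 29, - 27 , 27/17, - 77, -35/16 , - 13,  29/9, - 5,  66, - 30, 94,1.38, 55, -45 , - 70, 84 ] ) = [ -77,-70,- 45, - 30, - 27, - 13, - 5, - 35/16,1.38,  27/17, 29/9, 11/2 , 29, 55,  66,84, 94] 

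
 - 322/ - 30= 10 + 11/15 = 10.73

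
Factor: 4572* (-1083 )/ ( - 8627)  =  2^2*3^3 * 19^2 * 127^1*8627^( - 1)= 4951476/8627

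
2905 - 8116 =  - 5211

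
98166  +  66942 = 165108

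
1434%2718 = 1434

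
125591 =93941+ 31650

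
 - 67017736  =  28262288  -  95280024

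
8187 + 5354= 13541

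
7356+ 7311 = 14667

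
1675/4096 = 1675/4096 = 0.41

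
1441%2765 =1441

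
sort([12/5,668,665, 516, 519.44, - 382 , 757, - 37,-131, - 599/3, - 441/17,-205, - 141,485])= [ - 382, - 205, - 599/3, - 141, - 131, - 37,-441/17,12/5, 485,516,519.44, 665,668,757]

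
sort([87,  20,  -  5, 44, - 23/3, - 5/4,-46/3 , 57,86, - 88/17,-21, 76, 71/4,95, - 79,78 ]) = [ - 79, - 21, - 46/3,-23/3,  -  88/17, - 5, - 5/4,71/4,20,44,57, 76, 78, 86 , 87,95]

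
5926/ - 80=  -2963/40 = - 74.08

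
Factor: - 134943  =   - 3^1*31^1 * 1451^1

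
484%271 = 213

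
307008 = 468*656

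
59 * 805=47495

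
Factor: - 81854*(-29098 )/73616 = 595446923/18404  =  2^( - 2)*43^( - 1)*107^( - 1)*14549^1*40927^1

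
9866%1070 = 236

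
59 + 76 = 135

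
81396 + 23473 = 104869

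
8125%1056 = 733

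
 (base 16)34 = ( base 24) 24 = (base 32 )1K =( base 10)52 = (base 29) 1N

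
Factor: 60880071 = 3^1*7^1*2899051^1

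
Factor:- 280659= - 3^1* 93553^1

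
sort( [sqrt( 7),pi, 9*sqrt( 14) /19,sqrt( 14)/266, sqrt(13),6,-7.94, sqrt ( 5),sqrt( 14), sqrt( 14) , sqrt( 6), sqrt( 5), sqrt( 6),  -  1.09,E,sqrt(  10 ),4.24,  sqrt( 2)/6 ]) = [  -  7.94 ,  -  1.09 , sqrt(14)/266,sqrt( 2)/6, 9*sqrt(14) /19, sqrt( 5),sqrt ( 5) , sqrt( 6 ),sqrt( 6),sqrt (7), E, pi , sqrt (10), sqrt( 13), sqrt(14), sqrt( 14 ),4.24,6]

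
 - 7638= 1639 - 9277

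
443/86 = 443/86  =  5.15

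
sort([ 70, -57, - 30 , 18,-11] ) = [ - 57, - 30, - 11, 18, 70]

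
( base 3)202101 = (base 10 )550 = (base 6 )2314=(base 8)1046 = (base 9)671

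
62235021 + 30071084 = 92306105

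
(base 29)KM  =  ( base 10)602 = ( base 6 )2442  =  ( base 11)4A8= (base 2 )1001011010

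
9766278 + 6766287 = 16532565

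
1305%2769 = 1305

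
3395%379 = 363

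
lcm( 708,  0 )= 0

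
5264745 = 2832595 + 2432150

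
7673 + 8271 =15944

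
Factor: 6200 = 2^3*5^2*31^1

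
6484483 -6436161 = 48322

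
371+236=607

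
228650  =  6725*34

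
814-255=559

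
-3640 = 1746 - 5386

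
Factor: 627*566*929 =2^1*3^1*11^1*19^1*283^1 *929^1= 329685378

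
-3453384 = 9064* ( - 381)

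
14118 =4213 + 9905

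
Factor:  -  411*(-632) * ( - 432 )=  - 112212864= - 2^7*3^4*79^1*137^1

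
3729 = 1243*3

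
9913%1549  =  619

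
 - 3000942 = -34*88263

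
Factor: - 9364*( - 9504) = 88995456 = 2^7* 3^3*11^1*2341^1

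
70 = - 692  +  762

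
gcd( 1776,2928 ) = 48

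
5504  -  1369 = 4135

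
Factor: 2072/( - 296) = - 7^1 =-7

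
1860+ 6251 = 8111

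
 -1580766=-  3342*473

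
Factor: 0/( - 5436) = 0^1 =0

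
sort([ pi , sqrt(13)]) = [ pi, sqrt( 13)] 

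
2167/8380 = 2167/8380 = 0.26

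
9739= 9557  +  182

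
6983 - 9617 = - 2634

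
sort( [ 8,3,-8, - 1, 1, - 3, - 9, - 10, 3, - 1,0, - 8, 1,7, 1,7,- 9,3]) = [ - 10 ,  -  9, - 9, - 8, - 8, - 3, - 1, - 1,0,1,1,1,3,3,3, 7, 7,8]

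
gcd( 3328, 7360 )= 64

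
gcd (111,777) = 111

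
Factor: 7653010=2^1*5^1*19^1*47^1 * 857^1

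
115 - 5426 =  - 5311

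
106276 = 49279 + 56997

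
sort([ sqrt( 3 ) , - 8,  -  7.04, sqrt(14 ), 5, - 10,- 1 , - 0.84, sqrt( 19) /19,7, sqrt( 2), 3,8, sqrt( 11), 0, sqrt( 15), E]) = [ - 10 , - 8, - 7.04, - 1,  -  0.84, 0, sqrt( 19)/19, sqrt( 2),sqrt( 3),  E, 3, sqrt( 11 ),  sqrt(14 ), sqrt (15), 5,7, 8]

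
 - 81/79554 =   -  27/26518 = -0.00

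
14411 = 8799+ 5612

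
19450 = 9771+9679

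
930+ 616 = 1546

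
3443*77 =265111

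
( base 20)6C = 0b10000100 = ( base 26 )52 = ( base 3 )11220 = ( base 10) 132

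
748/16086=374/8043 =0.05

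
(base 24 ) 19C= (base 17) 2d5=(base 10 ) 804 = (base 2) 1100100100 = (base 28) 10k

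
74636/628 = 118 + 133/157 = 118.85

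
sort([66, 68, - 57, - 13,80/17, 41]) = [-57, - 13,80/17,41,66, 68 ]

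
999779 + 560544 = 1560323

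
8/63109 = 8/63109  =  0.00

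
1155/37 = 1155/37=31.22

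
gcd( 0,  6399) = 6399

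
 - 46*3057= - 140622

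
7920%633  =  324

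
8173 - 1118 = 7055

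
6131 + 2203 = 8334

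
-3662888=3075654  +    -  6738542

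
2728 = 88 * 31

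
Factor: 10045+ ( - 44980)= - 3^1* 5^1*17^1 * 137^1=- 34935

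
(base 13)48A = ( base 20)1ja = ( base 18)27g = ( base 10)790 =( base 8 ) 1426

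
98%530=98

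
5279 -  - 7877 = 13156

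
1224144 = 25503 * 48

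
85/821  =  85/821 = 0.10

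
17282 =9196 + 8086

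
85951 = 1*85951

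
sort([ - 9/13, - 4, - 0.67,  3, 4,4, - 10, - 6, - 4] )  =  [ - 10, - 6,  -  4, - 4, - 9/13 , - 0.67, 3, 4, 4]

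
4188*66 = 276408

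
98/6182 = 49/3091  =  0.02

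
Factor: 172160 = 2^7*5^1 * 269^1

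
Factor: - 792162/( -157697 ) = 2^1 * 3^2*7^1*31^( - 1)*5087^( - 1)*6287^1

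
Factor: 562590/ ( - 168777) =  -  10/3  =  - 2^1*3^( - 1)* 5^1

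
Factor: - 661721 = -661721^1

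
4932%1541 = 309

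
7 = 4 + 3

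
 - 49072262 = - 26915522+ -22156740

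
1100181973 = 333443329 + 766738644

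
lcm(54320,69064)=4834480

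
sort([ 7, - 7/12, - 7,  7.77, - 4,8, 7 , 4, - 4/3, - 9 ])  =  [-9, - 7 , - 4,-4/3 , - 7/12, 4, 7,7,7.77, 8 ] 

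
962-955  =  7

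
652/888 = 163/222 = 0.73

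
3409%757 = 381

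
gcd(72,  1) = 1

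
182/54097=182/54097 = 0.00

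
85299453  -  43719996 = 41579457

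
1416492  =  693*2044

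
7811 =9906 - 2095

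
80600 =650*124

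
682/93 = 22/3  =  7.33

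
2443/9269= 2443/9269 = 0.26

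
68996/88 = 784 + 1/22=784.05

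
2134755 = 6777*315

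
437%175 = 87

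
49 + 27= 76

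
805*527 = 424235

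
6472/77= 6472/77 = 84.05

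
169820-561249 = -391429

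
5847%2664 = 519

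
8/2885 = 8/2885 = 0.00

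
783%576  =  207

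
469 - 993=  - 524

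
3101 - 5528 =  - 2427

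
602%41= 28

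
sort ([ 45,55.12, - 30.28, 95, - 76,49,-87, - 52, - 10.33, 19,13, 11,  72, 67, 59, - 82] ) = [ - 87, - 82, - 76,  -  52, - 30.28, - 10.33, 11, 13, 19, 45, 49,55.12, 59, 67,72, 95 ]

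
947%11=1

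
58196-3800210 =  - 3742014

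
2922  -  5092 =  - 2170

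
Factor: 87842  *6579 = 2^1*3^2*17^1*43^1*167^1*263^1 = 577912518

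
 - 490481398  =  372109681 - 862591079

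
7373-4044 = 3329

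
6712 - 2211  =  4501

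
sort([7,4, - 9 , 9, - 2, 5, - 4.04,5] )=[ - 9, -4.04, - 2, 4,5,5,7, 9]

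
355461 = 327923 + 27538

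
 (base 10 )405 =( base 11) 339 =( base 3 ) 120000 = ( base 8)625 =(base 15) 1C0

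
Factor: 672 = 2^5*3^1*7^1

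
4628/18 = 2314/9 = 257.11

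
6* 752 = 4512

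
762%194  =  180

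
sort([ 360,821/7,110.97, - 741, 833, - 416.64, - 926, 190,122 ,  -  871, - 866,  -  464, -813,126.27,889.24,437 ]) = [ - 926, - 871, - 866,-813, - 741,-464, - 416.64,110.97,821/7,122, 126.27,190 , 360,437, 833, 889.24]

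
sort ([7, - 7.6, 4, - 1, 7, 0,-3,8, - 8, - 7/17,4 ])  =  [- 8, - 7.6,- 3, - 1 , - 7/17,0,  4, 4, 7 , 7,8]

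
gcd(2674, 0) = 2674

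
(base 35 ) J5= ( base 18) 214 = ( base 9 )824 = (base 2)1010011110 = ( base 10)670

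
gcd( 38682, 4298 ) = 4298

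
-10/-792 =5/396 = 0.01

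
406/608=203/304 = 0.67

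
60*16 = 960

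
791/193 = 4+ 19/193 =4.10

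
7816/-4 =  - 1954  +  0/1 = -1954.00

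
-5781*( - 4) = 23124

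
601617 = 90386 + 511231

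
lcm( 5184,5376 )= 145152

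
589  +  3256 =3845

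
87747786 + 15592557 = 103340343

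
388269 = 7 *55467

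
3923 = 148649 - 144726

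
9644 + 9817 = 19461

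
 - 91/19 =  -5 + 4/19 =-  4.79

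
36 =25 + 11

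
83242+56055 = 139297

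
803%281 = 241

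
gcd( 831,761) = 1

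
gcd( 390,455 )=65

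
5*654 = 3270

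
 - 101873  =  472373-574246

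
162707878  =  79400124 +83307754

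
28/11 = 28/11  =  2.55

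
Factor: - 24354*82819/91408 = - 2^(-3)*3^3*11^2*29^( - 1)*41^1*197^( - 1) * 7529^1= - 1008486963/45704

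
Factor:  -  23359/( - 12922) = 47/26 = 2^(  -  1)*13^( - 1)*47^1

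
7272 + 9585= 16857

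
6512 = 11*592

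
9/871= 9/871 = 0.01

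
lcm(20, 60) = 60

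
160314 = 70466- - 89848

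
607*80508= 48868356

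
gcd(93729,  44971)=1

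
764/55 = 13 + 49/55= 13.89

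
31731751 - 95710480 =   -  63978729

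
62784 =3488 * 18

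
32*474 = 15168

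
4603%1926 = 751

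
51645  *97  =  5009565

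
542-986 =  - 444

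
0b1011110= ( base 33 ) 2s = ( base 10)94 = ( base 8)136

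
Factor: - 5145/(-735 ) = 7^1 = 7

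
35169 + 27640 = 62809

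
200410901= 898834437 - 698423536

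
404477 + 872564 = 1277041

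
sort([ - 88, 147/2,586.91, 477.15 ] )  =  [ - 88,147/2,477.15,586.91 ] 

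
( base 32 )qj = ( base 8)1523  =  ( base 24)1BB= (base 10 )851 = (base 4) 31103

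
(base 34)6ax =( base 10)7309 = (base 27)A0J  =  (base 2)1110010001101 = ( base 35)5XT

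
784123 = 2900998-2116875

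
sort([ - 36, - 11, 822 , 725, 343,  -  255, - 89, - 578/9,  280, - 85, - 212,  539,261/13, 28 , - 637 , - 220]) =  [ - 637, - 255, - 220,  -  212 , - 89, - 85, - 578/9, - 36, - 11, 261/13, 28, 280, 343, 539,725,822]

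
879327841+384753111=1264080952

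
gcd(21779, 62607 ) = 1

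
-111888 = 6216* ( - 18)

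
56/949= 56/949 = 0.06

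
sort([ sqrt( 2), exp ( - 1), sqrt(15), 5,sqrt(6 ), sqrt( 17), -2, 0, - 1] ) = [ - 2, - 1 , 0,exp( - 1) , sqrt(2 ),sqrt (6),sqrt (15),sqrt(17 ), 5 ]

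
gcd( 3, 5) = 1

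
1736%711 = 314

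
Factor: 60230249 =523^1*115163^1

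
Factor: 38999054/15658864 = 2^ ( - 3)*13^( - 2)*17^1*31^1*163^1 * 227^1*5791^( - 1 ) = 19499527/7829432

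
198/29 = 198/29=6.83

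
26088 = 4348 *6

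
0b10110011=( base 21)8B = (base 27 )6H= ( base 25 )74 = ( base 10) 179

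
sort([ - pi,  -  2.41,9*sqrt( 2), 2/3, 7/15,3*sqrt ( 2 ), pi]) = [ - pi, - 2.41, 7/15, 2/3, pi, 3*sqrt(2),  9*sqrt(2 )] 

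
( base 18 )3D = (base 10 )67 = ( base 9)74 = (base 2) 1000011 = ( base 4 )1003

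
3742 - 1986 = 1756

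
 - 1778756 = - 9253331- - 7474575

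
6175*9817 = 60619975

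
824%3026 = 824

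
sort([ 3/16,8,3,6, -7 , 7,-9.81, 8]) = [ -9.81, - 7,3/16,3,6,  7 , 8, 8]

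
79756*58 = 4625848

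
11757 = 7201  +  4556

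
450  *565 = 254250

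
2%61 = 2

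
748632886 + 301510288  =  1050143174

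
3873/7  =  553 + 2/7 = 553.29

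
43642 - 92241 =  - 48599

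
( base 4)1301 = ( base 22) 53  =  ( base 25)4d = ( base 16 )71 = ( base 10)113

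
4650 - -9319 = 13969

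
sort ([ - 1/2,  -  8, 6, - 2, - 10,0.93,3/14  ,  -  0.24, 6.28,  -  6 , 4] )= [ - 10, - 8, - 6, - 2, - 1/2,- 0.24, 3/14,0.93,4 , 6,  6.28]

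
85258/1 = 85258 =85258.00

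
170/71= 2 + 28/71 = 2.39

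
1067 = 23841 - 22774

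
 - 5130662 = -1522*3371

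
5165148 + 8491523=13656671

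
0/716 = 0 = 0.00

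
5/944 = 5/944  =  0.01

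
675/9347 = 675/9347= 0.07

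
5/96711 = 5/96711 = 0.00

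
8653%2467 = 1252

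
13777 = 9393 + 4384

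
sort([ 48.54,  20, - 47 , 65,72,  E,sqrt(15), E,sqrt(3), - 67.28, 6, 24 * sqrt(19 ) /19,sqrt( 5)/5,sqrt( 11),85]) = [ - 67.28, - 47  ,  sqrt( 5) /5,sqrt(3),E, E, sqrt (11),sqrt( 15), 24*sqrt( 19 ) /19,6,  20, 48.54,65, 72,85] 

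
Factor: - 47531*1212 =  - 57607572= - 2^2 * 3^1*11^1 * 29^1*101^1 * 149^1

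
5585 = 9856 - 4271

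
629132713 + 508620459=1137753172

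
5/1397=5/1397 = 0.00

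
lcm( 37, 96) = 3552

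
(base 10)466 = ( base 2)111010010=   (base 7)1234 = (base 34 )DO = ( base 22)l4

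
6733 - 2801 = 3932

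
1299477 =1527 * 851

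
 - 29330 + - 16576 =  - 45906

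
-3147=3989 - 7136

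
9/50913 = 1/5657=0.00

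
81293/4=20323 + 1/4 = 20323.25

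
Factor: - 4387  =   - 41^1*107^1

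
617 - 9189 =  - 8572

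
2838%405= 3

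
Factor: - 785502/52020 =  - 151/10 = - 2^( - 1 )*5^( - 1)*151^1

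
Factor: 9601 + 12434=3^1*5^1*13^1*113^1 = 22035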